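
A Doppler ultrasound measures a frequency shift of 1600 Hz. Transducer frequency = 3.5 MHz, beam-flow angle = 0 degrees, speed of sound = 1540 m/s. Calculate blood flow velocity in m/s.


v = fd * c / (2 * f0 * cos(theta))
v = 1600 * 1540 / (2 * 3.5000e+06 * cos(0))
v = 0.352 m/s


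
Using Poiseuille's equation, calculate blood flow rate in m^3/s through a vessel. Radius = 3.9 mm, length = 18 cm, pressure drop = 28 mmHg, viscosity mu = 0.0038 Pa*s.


Q = pi*r^4*dP / (8*mu*L)
r = 0.0039 m, L = 0.18 m
dP = 28 mmHg = 3733.016 Pa
Q = 4.9582e-04 m^3/s


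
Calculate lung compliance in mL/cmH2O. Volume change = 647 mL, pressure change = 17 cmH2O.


C = dV / dP
C = 647 / 17
C = 38.06 mL/cmH2O


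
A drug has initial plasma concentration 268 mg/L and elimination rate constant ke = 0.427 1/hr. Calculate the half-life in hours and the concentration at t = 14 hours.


t_half = ln(2) / ke = 0.693147 / 0.427 = 1.623 hr
C(t) = C0 * exp(-ke*t) = 268 * exp(-0.427*14)
C(14) = 0.6791 mg/L


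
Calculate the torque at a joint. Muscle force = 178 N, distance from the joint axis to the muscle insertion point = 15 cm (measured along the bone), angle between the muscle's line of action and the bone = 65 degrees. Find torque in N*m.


Torque = F * d * sin(theta)   (moment arm = d*sin(theta))
d = 15 cm = 0.15 m
Torque = 178 * 0.15 * sin(65)
Torque = 24.2 N*m


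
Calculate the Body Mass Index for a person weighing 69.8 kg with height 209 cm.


BMI = weight / height^2
height = 209 cm = 2.09 m
BMI = 69.8 / 2.09^2
BMI = 15.98 kg/m^2


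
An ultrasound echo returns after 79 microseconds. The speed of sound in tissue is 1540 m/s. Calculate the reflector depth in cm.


depth = c * t / 2
t = 79 us = 7.9000e-05 s
depth = 1540 * 7.9000e-05 / 2
depth = 0.06083 m = 6.083 cm


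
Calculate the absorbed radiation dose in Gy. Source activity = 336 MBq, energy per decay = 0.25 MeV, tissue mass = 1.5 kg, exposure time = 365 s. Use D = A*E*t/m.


A = 336 MBq = 3.3600e+08 Bq
E = 0.25 MeV = 4.005e-14 J
D = A*E*t/m = 3.3600e+08*4.005e-14*365/1.5
D = 0.003274 Gy


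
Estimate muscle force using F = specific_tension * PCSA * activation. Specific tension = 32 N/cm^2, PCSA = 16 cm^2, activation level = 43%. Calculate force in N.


F = sigma * PCSA * activation
F = 32 * 16 * 0.43
F = 220.2 N


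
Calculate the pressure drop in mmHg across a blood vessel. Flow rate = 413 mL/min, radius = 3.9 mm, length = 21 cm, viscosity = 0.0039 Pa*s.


dP = 8*mu*L*Q / (pi*r^4)
Q = 413 mL/min = 6.88333e-06 m^3/s
dP = 62.0532 Pa = 62.0532 / 133.322 mmHg = 0.4654 mmHg


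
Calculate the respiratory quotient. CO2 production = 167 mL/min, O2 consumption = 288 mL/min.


RQ = VCO2 / VO2
RQ = 167 / 288
RQ = 0.5799


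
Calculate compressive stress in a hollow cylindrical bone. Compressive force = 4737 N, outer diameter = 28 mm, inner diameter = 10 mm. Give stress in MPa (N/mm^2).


A = pi*(r_o^2 - r_i^2)
r_o = 14 mm, r_i = 5 mm
A = 537.212 mm^2
sigma = F/A = 4737 / 537.212
sigma = 8.818 MPa


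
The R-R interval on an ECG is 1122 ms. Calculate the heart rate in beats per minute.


HR = 60 / RR_interval(s)
RR = 1122 ms = 1.122 s
HR = 60 / 1.122 = 53.48 bpm


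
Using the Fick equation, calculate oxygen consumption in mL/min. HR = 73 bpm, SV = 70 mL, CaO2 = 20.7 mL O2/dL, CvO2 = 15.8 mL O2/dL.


CO = HR*SV = 73*70/1000 = 5.11 L/min
a-v O2 diff = 20.7 - 15.8 = 4.9 mL/dL
VO2 = CO * (CaO2-CvO2) * 10 dL/L
VO2 = 5.11 * 4.9 * 10
VO2 = 250.4 mL/min


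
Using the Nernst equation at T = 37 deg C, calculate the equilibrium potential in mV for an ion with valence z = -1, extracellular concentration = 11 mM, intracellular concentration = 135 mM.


E = (RT/(zF)) * ln(C_out/C_in)
T = 37 + 273.15 = 310.15 K
E = (8.314 * 310.15 / (-1 * 96485)) * ln(11/135)
E = 67.01 mV


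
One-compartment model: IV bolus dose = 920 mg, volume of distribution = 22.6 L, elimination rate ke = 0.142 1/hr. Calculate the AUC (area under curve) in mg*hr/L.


C0 = Dose/Vd = 920/22.6 = 40.708 mg/L
AUC = C0/ke = 40.708/0.142
AUC = 286.7 mg*hr/L


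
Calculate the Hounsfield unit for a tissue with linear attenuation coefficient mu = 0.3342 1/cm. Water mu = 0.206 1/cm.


HU = ((mu_tissue - mu_water) / mu_water) * 1000
HU = ((0.3342 - 0.206) / 0.206) * 1000
HU = 622.3


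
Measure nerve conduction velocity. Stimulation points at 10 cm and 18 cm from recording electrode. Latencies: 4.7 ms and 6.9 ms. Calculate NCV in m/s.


Distance = (18 - 10) / 100 = 0.08 m
dt = (6.9 - 4.7) / 1000 = 0.0022 s
NCV = dist / dt = 36.36 m/s


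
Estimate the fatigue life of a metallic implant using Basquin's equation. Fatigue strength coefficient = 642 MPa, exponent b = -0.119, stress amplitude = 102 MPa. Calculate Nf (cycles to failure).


sigma_a = sigma_f' * (2Nf)^b
2Nf = (sigma_a/sigma_f')^(1/b)
2Nf = (102/642)^(1/-0.119)
2Nf = 5172950.1
Nf = 2.5865e+06


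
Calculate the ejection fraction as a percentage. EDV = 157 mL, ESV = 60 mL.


SV = EDV - ESV = 157 - 60 = 97 mL
EF = SV/EDV * 100 = 97/157 * 100
EF = 61.78%


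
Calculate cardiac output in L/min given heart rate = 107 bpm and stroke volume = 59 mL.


CO = HR * SV
CO = 107 * 59 / 1000
CO = 6.313 L/min


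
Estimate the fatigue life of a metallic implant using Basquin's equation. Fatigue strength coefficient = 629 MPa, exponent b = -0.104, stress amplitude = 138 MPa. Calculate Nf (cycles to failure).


sigma_a = sigma_f' * (2Nf)^b
2Nf = (sigma_a/sigma_f')^(1/b)
2Nf = (138/629)^(1/-0.104)
2Nf = 2159443.8
Nf = 1.0797e+06


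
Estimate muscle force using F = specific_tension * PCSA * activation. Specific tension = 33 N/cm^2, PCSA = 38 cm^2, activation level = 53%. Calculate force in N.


F = sigma * PCSA * activation
F = 33 * 38 * 0.53
F = 664.6 N


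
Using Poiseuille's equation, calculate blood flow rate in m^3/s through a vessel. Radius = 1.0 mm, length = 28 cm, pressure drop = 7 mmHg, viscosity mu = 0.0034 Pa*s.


Q = pi*r^4*dP / (8*mu*L)
r = 0.001 m, L = 0.28 m
dP = 7 mmHg = 933.254 Pa
Q = 3.8497e-07 m^3/s


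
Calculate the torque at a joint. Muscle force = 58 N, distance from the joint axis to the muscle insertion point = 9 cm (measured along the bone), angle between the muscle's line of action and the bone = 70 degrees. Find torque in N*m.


Torque = F * d * sin(theta)   (moment arm = d*sin(theta))
d = 9 cm = 0.09 m
Torque = 58 * 0.09 * sin(70)
Torque = 4.905 N*m


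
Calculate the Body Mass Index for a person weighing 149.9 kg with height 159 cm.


BMI = weight / height^2
height = 159 cm = 1.59 m
BMI = 149.9 / 1.59^2
BMI = 59.29 kg/m^2


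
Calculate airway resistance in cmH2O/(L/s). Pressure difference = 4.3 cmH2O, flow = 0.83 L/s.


R = dP / flow
R = 4.3 / 0.83
R = 5.181 cmH2O/(L/s)


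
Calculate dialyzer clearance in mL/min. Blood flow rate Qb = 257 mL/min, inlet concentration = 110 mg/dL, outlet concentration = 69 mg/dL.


K = Qb * (Cb_in - Cb_out) / Cb_in
K = 257 * (110 - 69) / 110
K = 95.79 mL/min


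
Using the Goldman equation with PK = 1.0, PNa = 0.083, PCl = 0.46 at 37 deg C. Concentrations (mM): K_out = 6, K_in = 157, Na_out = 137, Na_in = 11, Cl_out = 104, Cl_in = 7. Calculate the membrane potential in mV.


Vm = (RT/F)*ln((PK*Ko + PNa*Nao + PCl*Cli)/(PK*Ki + PNa*Nai + PCl*Clo))
Numer = 20.591, Denom = 205.753
Vm = -61.52 mV


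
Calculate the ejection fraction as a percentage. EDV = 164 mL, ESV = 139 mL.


SV = EDV - ESV = 164 - 139 = 25 mL
EF = SV/EDV * 100 = 25/164 * 100
EF = 15.24%


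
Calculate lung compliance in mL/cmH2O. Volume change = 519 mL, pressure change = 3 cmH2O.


C = dV / dP
C = 519 / 3
C = 173 mL/cmH2O


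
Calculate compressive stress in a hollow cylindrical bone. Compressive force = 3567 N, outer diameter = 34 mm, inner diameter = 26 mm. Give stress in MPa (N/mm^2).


A = pi*(r_o^2 - r_i^2)
r_o = 17 mm, r_i = 13 mm
A = 376.991 mm^2
sigma = F/A = 3567 / 376.991
sigma = 9.462 MPa


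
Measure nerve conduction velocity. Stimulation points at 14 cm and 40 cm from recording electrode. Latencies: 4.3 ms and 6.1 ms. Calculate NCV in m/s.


Distance = (40 - 14) / 100 = 0.26 m
dt = (6.1 - 4.3) / 1000 = 0.0018 s
NCV = dist / dt = 144.4 m/s


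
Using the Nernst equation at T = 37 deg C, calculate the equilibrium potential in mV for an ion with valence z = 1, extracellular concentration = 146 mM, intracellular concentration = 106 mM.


E = (RT/(zF)) * ln(C_out/C_in)
T = 37 + 273.15 = 310.15 K
E = (8.314 * 310.15 / (1 * 96485)) * ln(146/106)
E = 8.557 mV


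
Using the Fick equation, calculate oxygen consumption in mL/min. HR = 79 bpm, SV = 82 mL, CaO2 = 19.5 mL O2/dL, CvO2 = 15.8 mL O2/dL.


CO = HR*SV = 79*82/1000 = 6.478 L/min
a-v O2 diff = 19.5 - 15.8 = 3.7 mL/dL
VO2 = CO * (CaO2-CvO2) * 10 dL/L
VO2 = 6.478 * 3.7 * 10
VO2 = 239.7 mL/min


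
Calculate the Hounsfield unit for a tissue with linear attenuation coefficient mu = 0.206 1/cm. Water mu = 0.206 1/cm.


HU = ((mu_tissue - mu_water) / mu_water) * 1000
HU = ((0.206 - 0.206) / 0.206) * 1000
HU = 0


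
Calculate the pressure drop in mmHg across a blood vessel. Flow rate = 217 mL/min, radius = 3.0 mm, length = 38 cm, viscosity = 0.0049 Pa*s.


dP = 8*mu*L*Q / (pi*r^4)
Q = 217 mL/min = 3.61667e-06 m^3/s
dP = 211.711 Pa = 211.711 / 133.322 mmHg = 1.588 mmHg


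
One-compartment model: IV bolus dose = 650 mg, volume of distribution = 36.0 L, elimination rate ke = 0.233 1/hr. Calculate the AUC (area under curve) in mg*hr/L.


C0 = Dose/Vd = 650/36.0 = 18.0556 mg/L
AUC = C0/ke = 18.0556/0.233
AUC = 77.49 mg*hr/L


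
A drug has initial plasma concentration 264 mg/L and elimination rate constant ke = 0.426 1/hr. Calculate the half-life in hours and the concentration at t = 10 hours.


t_half = ln(2) / ke = 0.693147 / 0.426 = 1.627 hr
C(t) = C0 * exp(-ke*t) = 264 * exp(-0.426*10)
C(10) = 3.728 mg/L


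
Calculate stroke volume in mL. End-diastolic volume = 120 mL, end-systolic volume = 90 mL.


SV = EDV - ESV
SV = 120 - 90
SV = 30 mL


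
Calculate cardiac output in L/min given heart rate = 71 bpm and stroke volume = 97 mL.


CO = HR * SV
CO = 71 * 97 / 1000
CO = 6.887 L/min


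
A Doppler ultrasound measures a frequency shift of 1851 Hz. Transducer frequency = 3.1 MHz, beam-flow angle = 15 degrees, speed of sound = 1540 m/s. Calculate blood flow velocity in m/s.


v = fd * c / (2 * f0 * cos(theta))
v = 1851 * 1540 / (2 * 3.1000e+06 * cos(15))
v = 0.476 m/s


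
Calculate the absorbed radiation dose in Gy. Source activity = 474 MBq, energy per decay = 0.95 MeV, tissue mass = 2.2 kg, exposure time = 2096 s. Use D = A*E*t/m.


A = 474 MBq = 4.7400e+08 Bq
E = 0.95 MeV = 1.5219e-13 J
D = A*E*t/m = 4.7400e+08*1.5219e-13*2096/2.2
D = 0.06873 Gy


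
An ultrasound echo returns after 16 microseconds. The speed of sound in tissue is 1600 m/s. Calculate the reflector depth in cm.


depth = c * t / 2
t = 16 us = 1.6000e-05 s
depth = 1600 * 1.6000e-05 / 2
depth = 0.0128 m = 1.28 cm


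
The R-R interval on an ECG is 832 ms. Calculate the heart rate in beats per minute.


HR = 60 / RR_interval(s)
RR = 832 ms = 0.832 s
HR = 60 / 0.832 = 72.12 bpm


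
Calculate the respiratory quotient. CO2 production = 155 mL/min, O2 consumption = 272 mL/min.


RQ = VCO2 / VO2
RQ = 155 / 272
RQ = 0.5699


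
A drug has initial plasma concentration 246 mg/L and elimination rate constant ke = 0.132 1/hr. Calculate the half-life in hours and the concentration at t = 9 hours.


t_half = ln(2) / ke = 0.693147 / 0.132 = 5.251 hr
C(t) = C0 * exp(-ke*t) = 246 * exp(-0.132*9)
C(9) = 74.99 mg/L


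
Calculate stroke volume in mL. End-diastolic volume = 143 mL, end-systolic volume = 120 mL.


SV = EDV - ESV
SV = 143 - 120
SV = 23 mL


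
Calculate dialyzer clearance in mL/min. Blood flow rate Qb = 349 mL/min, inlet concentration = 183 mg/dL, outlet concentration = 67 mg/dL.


K = Qb * (Cb_in - Cb_out) / Cb_in
K = 349 * (183 - 67) / 183
K = 221.2 mL/min


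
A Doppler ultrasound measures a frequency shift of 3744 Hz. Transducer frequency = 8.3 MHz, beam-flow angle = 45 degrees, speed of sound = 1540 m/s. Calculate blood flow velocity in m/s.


v = fd * c / (2 * f0 * cos(theta))
v = 3744 * 1540 / (2 * 8.3000e+06 * cos(45))
v = 0.4912 m/s


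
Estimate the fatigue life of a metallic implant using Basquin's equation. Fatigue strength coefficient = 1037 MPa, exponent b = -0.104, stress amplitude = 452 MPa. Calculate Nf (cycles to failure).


sigma_a = sigma_f' * (2Nf)^b
2Nf = (sigma_a/sigma_f')^(1/b)
2Nf = (452/1037)^(1/-0.104)
2Nf = 2935.59
Nf = 1468


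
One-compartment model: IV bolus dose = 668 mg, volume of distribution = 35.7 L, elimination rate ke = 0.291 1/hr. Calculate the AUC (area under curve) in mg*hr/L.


C0 = Dose/Vd = 668/35.7 = 18.7115 mg/L
AUC = C0/ke = 18.7115/0.291
AUC = 64.3 mg*hr/L


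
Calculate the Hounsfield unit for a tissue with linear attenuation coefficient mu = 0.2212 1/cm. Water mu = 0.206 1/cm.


HU = ((mu_tissue - mu_water) / mu_water) * 1000
HU = ((0.2212 - 0.206) / 0.206) * 1000
HU = 73.79


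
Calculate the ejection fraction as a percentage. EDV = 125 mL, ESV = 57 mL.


SV = EDV - ESV = 125 - 57 = 68 mL
EF = SV/EDV * 100 = 68/125 * 100
EF = 54.4%


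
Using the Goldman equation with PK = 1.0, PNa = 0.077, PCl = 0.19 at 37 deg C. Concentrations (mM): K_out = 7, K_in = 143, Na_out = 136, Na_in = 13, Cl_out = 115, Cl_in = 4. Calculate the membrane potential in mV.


Vm = (RT/F)*ln((PK*Ko + PNa*Nao + PCl*Cli)/(PK*Ki + PNa*Nai + PCl*Clo))
Numer = 18.232, Denom = 165.851
Vm = -59.01 mV


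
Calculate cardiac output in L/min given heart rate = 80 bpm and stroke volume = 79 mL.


CO = HR * SV
CO = 80 * 79 / 1000
CO = 6.32 L/min


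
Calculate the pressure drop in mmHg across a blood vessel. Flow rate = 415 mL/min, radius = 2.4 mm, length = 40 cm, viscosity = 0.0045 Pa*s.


dP = 8*mu*L*Q / (pi*r^4)
Q = 415 mL/min = 6.91667e-06 m^3/s
dP = 955.575 Pa = 955.575 / 133.322 mmHg = 7.167 mmHg


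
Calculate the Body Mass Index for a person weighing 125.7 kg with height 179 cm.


BMI = weight / height^2
height = 179 cm = 1.79 m
BMI = 125.7 / 1.79^2
BMI = 39.23 kg/m^2


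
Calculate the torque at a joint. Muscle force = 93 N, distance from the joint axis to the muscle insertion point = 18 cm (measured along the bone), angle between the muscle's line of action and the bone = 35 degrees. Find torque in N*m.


Torque = F * d * sin(theta)   (moment arm = d*sin(theta))
d = 18 cm = 0.18 m
Torque = 93 * 0.18 * sin(35)
Torque = 9.602 N*m


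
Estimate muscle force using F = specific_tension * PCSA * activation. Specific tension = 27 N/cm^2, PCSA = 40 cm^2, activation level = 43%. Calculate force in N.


F = sigma * PCSA * activation
F = 27 * 40 * 0.43
F = 464.4 N


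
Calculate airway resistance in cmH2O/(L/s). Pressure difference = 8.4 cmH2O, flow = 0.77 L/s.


R = dP / flow
R = 8.4 / 0.77
R = 10.91 cmH2O/(L/s)


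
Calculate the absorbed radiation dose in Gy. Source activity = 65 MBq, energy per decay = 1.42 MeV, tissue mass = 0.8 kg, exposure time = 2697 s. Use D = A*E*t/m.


A = 65 MBq = 6.5000e+07 Bq
E = 1.42 MeV = 2.27484e-13 J
D = A*E*t/m = 6.5000e+07*2.27484e-13*2697/0.8
D = 0.04985 Gy


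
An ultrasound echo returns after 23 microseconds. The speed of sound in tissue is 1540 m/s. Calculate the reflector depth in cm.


depth = c * t / 2
t = 23 us = 2.3000e-05 s
depth = 1540 * 2.3000e-05 / 2
depth = 0.01771 m = 1.771 cm


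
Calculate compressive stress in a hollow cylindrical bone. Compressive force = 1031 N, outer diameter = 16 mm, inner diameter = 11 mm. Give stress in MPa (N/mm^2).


A = pi*(r_o^2 - r_i^2)
r_o = 8 mm, r_i = 5.5 mm
A = 106.029 mm^2
sigma = F/A = 1031 / 106.029
sigma = 9.724 MPa


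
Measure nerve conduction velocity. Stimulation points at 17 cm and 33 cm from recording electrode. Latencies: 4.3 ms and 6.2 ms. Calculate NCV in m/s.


Distance = (33 - 17) / 100 = 0.16 m
dt = (6.2 - 4.3) / 1000 = 0.0019 s
NCV = dist / dt = 84.21 m/s


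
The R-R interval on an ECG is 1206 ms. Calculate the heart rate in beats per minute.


HR = 60 / RR_interval(s)
RR = 1206 ms = 1.206 s
HR = 60 / 1.206 = 49.75 bpm


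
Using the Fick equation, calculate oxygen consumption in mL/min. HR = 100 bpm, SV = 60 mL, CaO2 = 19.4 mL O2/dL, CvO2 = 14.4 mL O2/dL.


CO = HR*SV = 100*60/1000 = 6 L/min
a-v O2 diff = 19.4 - 14.4 = 5 mL/dL
VO2 = CO * (CaO2-CvO2) * 10 dL/L
VO2 = 6 * 5 * 10
VO2 = 300 mL/min


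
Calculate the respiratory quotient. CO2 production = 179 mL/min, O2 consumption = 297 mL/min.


RQ = VCO2 / VO2
RQ = 179 / 297
RQ = 0.6027


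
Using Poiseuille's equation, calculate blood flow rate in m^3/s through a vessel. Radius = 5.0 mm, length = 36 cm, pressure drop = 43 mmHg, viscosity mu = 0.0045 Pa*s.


Q = pi*r^4*dP / (8*mu*L)
r = 0.005 m, L = 0.36 m
dP = 43 mmHg = 5732.846 Pa
Q = 8.6855e-04 m^3/s


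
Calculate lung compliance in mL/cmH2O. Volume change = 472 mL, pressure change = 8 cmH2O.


C = dV / dP
C = 472 / 8
C = 59 mL/cmH2O


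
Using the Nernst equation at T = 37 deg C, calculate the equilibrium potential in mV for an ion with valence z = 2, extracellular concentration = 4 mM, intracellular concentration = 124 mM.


E = (RT/(zF)) * ln(C_out/C_in)
T = 37 + 273.15 = 310.15 K
E = (8.314 * 310.15 / (2 * 96485)) * ln(4/124)
E = -45.89 mV


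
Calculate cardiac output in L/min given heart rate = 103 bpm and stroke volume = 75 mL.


CO = HR * SV
CO = 103 * 75 / 1000
CO = 7.725 L/min


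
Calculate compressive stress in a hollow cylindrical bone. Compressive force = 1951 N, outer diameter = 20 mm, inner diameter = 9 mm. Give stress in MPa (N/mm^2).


A = pi*(r_o^2 - r_i^2)
r_o = 10 mm, r_i = 4.5 mm
A = 250.542 mm^2
sigma = F/A = 1951 / 250.542
sigma = 7.787 MPa


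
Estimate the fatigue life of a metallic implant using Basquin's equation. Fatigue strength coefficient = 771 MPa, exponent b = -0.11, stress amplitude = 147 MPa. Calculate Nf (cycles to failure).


sigma_a = sigma_f' * (2Nf)^b
2Nf = (sigma_a/sigma_f')^(1/b)
2Nf = (147/771)^(1/-0.11)
2Nf = 3491917.9
Nf = 1.7460e+06


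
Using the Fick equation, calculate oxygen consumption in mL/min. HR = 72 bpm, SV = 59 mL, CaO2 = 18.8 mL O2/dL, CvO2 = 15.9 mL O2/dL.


CO = HR*SV = 72*59/1000 = 4.248 L/min
a-v O2 diff = 18.8 - 15.9 = 2.9 mL/dL
VO2 = CO * (CaO2-CvO2) * 10 dL/L
VO2 = 4.248 * 2.9 * 10
VO2 = 123.2 mL/min


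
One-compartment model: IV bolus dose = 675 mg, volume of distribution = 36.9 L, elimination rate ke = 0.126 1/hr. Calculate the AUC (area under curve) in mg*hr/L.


C0 = Dose/Vd = 675/36.9 = 18.2927 mg/L
AUC = C0/ke = 18.2927/0.126
AUC = 145.2 mg*hr/L


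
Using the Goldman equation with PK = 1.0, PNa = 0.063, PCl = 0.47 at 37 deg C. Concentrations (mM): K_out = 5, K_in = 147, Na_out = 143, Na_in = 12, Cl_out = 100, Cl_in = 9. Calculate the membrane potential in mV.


Vm = (RT/F)*ln((PK*Ko + PNa*Nao + PCl*Cli)/(PK*Ki + PNa*Nai + PCl*Clo))
Numer = 18.239, Denom = 194.756
Vm = -63.29 mV


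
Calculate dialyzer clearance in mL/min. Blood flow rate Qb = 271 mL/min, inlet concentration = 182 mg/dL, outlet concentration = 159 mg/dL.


K = Qb * (Cb_in - Cb_out) / Cb_in
K = 271 * (182 - 159) / 182
K = 34.25 mL/min


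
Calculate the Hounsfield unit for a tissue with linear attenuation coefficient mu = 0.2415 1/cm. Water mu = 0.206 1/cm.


HU = ((mu_tissue - mu_water) / mu_water) * 1000
HU = ((0.2415 - 0.206) / 0.206) * 1000
HU = 172.3


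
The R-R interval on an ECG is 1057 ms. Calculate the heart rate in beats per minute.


HR = 60 / RR_interval(s)
RR = 1057 ms = 1.057 s
HR = 60 / 1.057 = 56.76 bpm


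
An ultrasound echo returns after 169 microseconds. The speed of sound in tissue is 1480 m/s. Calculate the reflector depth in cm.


depth = c * t / 2
t = 169 us = 1.6900e-04 s
depth = 1480 * 1.6900e-04 / 2
depth = 0.12506 m = 12.506 cm


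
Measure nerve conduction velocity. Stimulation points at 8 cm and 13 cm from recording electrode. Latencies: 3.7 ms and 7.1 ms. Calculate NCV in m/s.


Distance = (13 - 8) / 100 = 0.05 m
dt = (7.1 - 3.7) / 1000 = 0.0034 s
NCV = dist / dt = 14.71 m/s


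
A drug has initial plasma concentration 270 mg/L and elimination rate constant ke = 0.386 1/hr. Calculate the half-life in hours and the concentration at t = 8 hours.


t_half = ln(2) / ke = 0.693147 / 0.386 = 1.796 hr
C(t) = C0 * exp(-ke*t) = 270 * exp(-0.386*8)
C(8) = 12.31 mg/L


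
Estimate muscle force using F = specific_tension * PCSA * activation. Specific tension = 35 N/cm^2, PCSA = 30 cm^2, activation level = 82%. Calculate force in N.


F = sigma * PCSA * activation
F = 35 * 30 * 0.82
F = 861 N


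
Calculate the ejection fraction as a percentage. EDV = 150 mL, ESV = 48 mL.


SV = EDV - ESV = 150 - 48 = 102 mL
EF = SV/EDV * 100 = 102/150 * 100
EF = 68%


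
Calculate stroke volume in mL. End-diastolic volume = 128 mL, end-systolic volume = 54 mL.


SV = EDV - ESV
SV = 128 - 54
SV = 74 mL


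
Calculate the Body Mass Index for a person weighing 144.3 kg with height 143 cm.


BMI = weight / height^2
height = 143 cm = 1.43 m
BMI = 144.3 / 1.43^2
BMI = 70.57 kg/m^2


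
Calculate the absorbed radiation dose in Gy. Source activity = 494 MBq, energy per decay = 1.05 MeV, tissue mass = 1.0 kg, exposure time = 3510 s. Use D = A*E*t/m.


A = 494 MBq = 4.9400e+08 Bq
E = 1.05 MeV = 1.6821e-13 J
D = A*E*t/m = 4.9400e+08*1.6821e-13*3510/1.0
D = 0.2917 Gy


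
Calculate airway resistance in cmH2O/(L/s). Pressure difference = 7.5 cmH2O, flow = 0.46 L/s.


R = dP / flow
R = 7.5 / 0.46
R = 16.3 cmH2O/(L/s)


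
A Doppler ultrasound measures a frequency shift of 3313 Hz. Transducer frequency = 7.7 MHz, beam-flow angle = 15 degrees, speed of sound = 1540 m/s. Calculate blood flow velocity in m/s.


v = fd * c / (2 * f0 * cos(theta))
v = 3313 * 1540 / (2 * 7.7000e+06 * cos(15))
v = 0.343 m/s


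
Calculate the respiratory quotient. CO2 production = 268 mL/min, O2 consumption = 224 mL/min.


RQ = VCO2 / VO2
RQ = 268 / 224
RQ = 1.196


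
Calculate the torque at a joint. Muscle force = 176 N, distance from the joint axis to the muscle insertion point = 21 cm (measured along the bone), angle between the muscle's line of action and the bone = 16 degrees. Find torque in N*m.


Torque = F * d * sin(theta)   (moment arm = d*sin(theta))
d = 21 cm = 0.21 m
Torque = 176 * 0.21 * sin(16)
Torque = 10.19 N*m


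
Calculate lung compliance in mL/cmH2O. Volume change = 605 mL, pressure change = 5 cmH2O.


C = dV / dP
C = 605 / 5
C = 121 mL/cmH2O


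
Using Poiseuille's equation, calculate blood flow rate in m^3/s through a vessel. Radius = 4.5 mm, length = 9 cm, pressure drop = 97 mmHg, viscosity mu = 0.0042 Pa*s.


Q = pi*r^4*dP / (8*mu*L)
r = 0.0045 m, L = 0.09 m
dP = 97 mmHg = 12932.234 Pa
Q = 0.005509 m^3/s


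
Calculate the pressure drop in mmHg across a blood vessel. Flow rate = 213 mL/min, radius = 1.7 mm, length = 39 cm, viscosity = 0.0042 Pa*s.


dP = 8*mu*L*Q / (pi*r^4)
Q = 213 mL/min = 3.55e-06 m^3/s
dP = 1772.91 Pa = 1772.91 / 133.322 mmHg = 13.3 mmHg


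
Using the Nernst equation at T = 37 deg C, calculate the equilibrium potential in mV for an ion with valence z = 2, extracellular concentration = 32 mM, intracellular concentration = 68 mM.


E = (RT/(zF)) * ln(C_out/C_in)
T = 37 + 273.15 = 310.15 K
E = (8.314 * 310.15 / (2 * 96485)) * ln(32/68)
E = -10.07 mV


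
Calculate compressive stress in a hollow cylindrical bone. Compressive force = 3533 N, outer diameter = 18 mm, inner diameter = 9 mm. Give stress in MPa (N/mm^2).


A = pi*(r_o^2 - r_i^2)
r_o = 9 mm, r_i = 4.5 mm
A = 190.852 mm^2
sigma = F/A = 3533 / 190.852
sigma = 18.51 MPa


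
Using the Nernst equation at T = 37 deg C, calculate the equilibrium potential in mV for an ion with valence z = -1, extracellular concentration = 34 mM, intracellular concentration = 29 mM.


E = (RT/(zF)) * ln(C_out/C_in)
T = 37 + 273.15 = 310.15 K
E = (8.314 * 310.15 / (-1 * 96485)) * ln(34/29)
E = -4.251 mV


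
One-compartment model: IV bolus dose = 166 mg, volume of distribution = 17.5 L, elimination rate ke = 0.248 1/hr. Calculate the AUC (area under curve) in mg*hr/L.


C0 = Dose/Vd = 166/17.5 = 9.48571 mg/L
AUC = C0/ke = 9.48571/0.248
AUC = 38.25 mg*hr/L


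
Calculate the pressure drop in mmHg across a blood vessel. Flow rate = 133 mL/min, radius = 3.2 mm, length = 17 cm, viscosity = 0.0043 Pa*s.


dP = 8*mu*L*Q / (pi*r^4)
Q = 133 mL/min = 2.21667e-06 m^3/s
dP = 39.3513 Pa = 39.3513 / 133.322 mmHg = 0.2952 mmHg


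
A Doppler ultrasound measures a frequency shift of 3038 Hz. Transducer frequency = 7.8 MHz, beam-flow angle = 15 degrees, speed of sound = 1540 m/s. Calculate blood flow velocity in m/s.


v = fd * c / (2 * f0 * cos(theta))
v = 3038 * 1540 / (2 * 7.8000e+06 * cos(15))
v = 0.3105 m/s


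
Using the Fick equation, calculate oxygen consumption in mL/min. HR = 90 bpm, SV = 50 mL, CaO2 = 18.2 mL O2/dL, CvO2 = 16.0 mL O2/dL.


CO = HR*SV = 90*50/1000 = 4.5 L/min
a-v O2 diff = 18.2 - 16.0 = 2.2 mL/dL
VO2 = CO * (CaO2-CvO2) * 10 dL/L
VO2 = 4.5 * 2.2 * 10
VO2 = 99 mL/min


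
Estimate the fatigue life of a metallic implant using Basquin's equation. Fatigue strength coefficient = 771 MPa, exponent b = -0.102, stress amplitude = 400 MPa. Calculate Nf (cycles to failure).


sigma_a = sigma_f' * (2Nf)^b
2Nf = (sigma_a/sigma_f')^(1/b)
2Nf = (400/771)^(1/-0.102)
2Nf = 622.39001
Nf = 311.2


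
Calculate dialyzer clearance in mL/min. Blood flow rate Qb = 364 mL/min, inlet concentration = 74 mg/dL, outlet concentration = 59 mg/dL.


K = Qb * (Cb_in - Cb_out) / Cb_in
K = 364 * (74 - 59) / 74
K = 73.78 mL/min


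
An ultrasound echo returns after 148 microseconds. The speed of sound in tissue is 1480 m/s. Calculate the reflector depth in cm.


depth = c * t / 2
t = 148 us = 1.4800e-04 s
depth = 1480 * 1.4800e-04 / 2
depth = 0.10952 m = 10.952 cm


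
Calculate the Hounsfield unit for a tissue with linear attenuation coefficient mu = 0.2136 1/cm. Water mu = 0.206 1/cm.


HU = ((mu_tissue - mu_water) / mu_water) * 1000
HU = ((0.2136 - 0.206) / 0.206) * 1000
HU = 36.89


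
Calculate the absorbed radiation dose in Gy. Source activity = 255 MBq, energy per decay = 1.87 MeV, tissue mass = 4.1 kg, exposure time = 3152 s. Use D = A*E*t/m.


A = 255 MBq = 2.5500e+08 Bq
E = 1.87 MeV = 2.99574e-13 J
D = A*E*t/m = 2.5500e+08*2.99574e-13*3152/4.1
D = 0.05873 Gy


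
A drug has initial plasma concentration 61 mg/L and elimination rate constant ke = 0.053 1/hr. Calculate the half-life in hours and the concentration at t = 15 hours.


t_half = ln(2) / ke = 0.693147 / 0.053 = 13.08 hr
C(t) = C0 * exp(-ke*t) = 61 * exp(-0.053*15)
C(15) = 27.55 mg/L


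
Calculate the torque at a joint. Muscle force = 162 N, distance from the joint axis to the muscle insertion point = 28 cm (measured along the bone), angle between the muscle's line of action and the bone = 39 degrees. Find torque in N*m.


Torque = F * d * sin(theta)   (moment arm = d*sin(theta))
d = 28 cm = 0.28 m
Torque = 162 * 0.28 * sin(39)
Torque = 28.55 N*m


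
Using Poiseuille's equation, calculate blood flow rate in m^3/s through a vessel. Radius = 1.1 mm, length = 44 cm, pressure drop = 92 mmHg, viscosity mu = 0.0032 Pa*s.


Q = pi*r^4*dP / (8*mu*L)
r = 0.0011 m, L = 0.44 m
dP = 92 mmHg = 12265.624 Pa
Q = 5.0086e-06 m^3/s


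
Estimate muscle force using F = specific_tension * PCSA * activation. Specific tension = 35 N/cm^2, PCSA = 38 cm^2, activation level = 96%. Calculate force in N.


F = sigma * PCSA * activation
F = 35 * 38 * 0.96
F = 1277 N


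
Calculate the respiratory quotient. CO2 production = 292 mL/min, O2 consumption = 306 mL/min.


RQ = VCO2 / VO2
RQ = 292 / 306
RQ = 0.9542


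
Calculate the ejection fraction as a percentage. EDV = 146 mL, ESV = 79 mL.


SV = EDV - ESV = 146 - 79 = 67 mL
EF = SV/EDV * 100 = 67/146 * 100
EF = 45.89%


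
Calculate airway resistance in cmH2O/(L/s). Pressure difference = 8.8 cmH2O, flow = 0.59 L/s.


R = dP / flow
R = 8.8 / 0.59
R = 14.92 cmH2O/(L/s)


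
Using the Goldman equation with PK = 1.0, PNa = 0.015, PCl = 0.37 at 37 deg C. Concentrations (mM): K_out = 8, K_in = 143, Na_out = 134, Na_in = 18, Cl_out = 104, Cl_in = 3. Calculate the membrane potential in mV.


Vm = (RT/F)*ln((PK*Ko + PNa*Nao + PCl*Cli)/(PK*Ki + PNa*Nai + PCl*Clo))
Numer = 11.12, Denom = 181.75
Vm = -74.67 mV


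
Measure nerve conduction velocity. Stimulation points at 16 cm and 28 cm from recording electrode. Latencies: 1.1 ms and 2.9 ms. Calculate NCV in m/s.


Distance = (28 - 16) / 100 = 0.12 m
dt = (2.9 - 1.1) / 1000 = 0.0018 s
NCV = dist / dt = 66.67 m/s


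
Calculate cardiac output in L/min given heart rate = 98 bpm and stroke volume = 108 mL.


CO = HR * SV
CO = 98 * 108 / 1000
CO = 10.58 L/min


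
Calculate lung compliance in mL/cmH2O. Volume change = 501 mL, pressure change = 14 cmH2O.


C = dV / dP
C = 501 / 14
C = 35.79 mL/cmH2O


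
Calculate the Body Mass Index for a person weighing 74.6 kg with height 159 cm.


BMI = weight / height^2
height = 159 cm = 1.59 m
BMI = 74.6 / 1.59^2
BMI = 29.51 kg/m^2


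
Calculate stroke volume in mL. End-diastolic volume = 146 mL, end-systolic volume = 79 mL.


SV = EDV - ESV
SV = 146 - 79
SV = 67 mL


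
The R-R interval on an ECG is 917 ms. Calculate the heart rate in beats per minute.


HR = 60 / RR_interval(s)
RR = 917 ms = 0.917 s
HR = 60 / 0.917 = 65.43 bpm


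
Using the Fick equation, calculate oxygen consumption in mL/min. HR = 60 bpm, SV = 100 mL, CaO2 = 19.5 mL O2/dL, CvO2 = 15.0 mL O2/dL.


CO = HR*SV = 60*100/1000 = 6 L/min
a-v O2 diff = 19.5 - 15.0 = 4.5 mL/dL
VO2 = CO * (CaO2-CvO2) * 10 dL/L
VO2 = 6 * 4.5 * 10
VO2 = 270 mL/min


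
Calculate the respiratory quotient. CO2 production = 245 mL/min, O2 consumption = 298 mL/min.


RQ = VCO2 / VO2
RQ = 245 / 298
RQ = 0.8221


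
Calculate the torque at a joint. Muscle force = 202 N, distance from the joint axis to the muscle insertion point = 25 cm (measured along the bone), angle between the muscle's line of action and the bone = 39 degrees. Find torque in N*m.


Torque = F * d * sin(theta)   (moment arm = d*sin(theta))
d = 25 cm = 0.25 m
Torque = 202 * 0.25 * sin(39)
Torque = 31.78 N*m


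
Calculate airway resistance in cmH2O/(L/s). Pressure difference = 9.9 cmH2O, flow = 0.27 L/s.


R = dP / flow
R = 9.9 / 0.27
R = 36.67 cmH2O/(L/s)


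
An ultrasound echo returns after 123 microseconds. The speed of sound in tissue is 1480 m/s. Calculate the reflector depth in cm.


depth = c * t / 2
t = 123 us = 1.2300e-04 s
depth = 1480 * 1.2300e-04 / 2
depth = 0.09102 m = 9.102 cm


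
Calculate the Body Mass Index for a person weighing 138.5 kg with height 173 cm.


BMI = weight / height^2
height = 173 cm = 1.73 m
BMI = 138.5 / 1.73^2
BMI = 46.28 kg/m^2


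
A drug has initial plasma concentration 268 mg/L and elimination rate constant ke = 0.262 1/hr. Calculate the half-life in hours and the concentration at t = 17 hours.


t_half = ln(2) / ke = 0.693147 / 0.262 = 2.646 hr
C(t) = C0 * exp(-ke*t) = 268 * exp(-0.262*17)
C(17) = 3.117 mg/L


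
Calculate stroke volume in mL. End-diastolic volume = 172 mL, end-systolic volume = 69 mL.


SV = EDV - ESV
SV = 172 - 69
SV = 103 mL


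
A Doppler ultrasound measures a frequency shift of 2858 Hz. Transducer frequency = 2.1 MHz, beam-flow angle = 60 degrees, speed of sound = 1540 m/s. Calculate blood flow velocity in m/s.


v = fd * c / (2 * f0 * cos(theta))
v = 2858 * 1540 / (2 * 2.1000e+06 * cos(60))
v = 2.096 m/s


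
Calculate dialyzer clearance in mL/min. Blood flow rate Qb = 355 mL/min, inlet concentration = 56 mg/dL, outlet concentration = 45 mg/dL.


K = Qb * (Cb_in - Cb_out) / Cb_in
K = 355 * (56 - 45) / 56
K = 69.73 mL/min


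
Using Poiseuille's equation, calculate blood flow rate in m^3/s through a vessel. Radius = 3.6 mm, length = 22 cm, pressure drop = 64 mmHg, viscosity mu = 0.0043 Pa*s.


Q = pi*r^4*dP / (8*mu*L)
r = 0.0036 m, L = 0.22 m
dP = 64 mmHg = 8532.608 Pa
Q = 5.9492e-04 m^3/s


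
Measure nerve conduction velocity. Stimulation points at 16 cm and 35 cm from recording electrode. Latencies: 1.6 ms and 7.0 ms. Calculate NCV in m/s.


Distance = (35 - 16) / 100 = 0.19 m
dt = (7.0 - 1.6) / 1000 = 0.0054 s
NCV = dist / dt = 35.19 m/s


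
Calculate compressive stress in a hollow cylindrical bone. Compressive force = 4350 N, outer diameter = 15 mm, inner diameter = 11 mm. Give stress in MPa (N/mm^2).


A = pi*(r_o^2 - r_i^2)
r_o = 7.5 mm, r_i = 5.5 mm
A = 81.6814 mm^2
sigma = F/A = 4350 / 81.6814
sigma = 53.26 MPa


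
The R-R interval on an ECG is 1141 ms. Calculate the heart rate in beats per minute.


HR = 60 / RR_interval(s)
RR = 1141 ms = 1.141 s
HR = 60 / 1.141 = 52.59 bpm


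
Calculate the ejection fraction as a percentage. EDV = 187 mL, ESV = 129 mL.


SV = EDV - ESV = 187 - 129 = 58 mL
EF = SV/EDV * 100 = 58/187 * 100
EF = 31.02%


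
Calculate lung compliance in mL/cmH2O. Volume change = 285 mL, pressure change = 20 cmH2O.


C = dV / dP
C = 285 / 20
C = 14.25 mL/cmH2O


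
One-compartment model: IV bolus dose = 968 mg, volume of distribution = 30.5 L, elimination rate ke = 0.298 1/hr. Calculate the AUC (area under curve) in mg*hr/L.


C0 = Dose/Vd = 968/30.5 = 31.7377 mg/L
AUC = C0/ke = 31.7377/0.298
AUC = 106.5 mg*hr/L


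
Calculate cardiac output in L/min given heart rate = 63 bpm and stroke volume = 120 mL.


CO = HR * SV
CO = 63 * 120 / 1000
CO = 7.56 L/min


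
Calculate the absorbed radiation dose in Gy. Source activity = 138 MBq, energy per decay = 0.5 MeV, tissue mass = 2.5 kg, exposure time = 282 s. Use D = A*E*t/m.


A = 138 MBq = 1.3800e+08 Bq
E = 0.5 MeV = 8.01e-14 J
D = A*E*t/m = 1.3800e+08*8.01e-14*282/2.5
D = 0.001247 Gy


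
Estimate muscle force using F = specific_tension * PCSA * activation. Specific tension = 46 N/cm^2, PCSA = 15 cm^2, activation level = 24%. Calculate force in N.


F = sigma * PCSA * activation
F = 46 * 15 * 0.24
F = 165.6 N


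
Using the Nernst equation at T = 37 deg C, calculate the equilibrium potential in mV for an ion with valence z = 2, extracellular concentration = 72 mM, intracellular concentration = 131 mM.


E = (RT/(zF)) * ln(C_out/C_in)
T = 37 + 273.15 = 310.15 K
E = (8.314 * 310.15 / (2 * 96485)) * ln(72/131)
E = -7.998 mV


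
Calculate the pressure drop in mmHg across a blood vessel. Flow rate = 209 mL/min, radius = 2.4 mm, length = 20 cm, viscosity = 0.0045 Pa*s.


dP = 8*mu*L*Q / (pi*r^4)
Q = 209 mL/min = 3.48333e-06 m^3/s
dP = 240.62 Pa = 240.62 / 133.322 mmHg = 1.805 mmHg


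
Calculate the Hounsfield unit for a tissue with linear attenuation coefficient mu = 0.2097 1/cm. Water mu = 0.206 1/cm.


HU = ((mu_tissue - mu_water) / mu_water) * 1000
HU = ((0.2097 - 0.206) / 0.206) * 1000
HU = 17.96


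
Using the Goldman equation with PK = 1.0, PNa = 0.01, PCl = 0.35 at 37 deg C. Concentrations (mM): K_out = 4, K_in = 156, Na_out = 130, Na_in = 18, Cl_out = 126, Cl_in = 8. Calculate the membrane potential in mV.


Vm = (RT/F)*ln((PK*Ko + PNa*Nao + PCl*Cli)/(PK*Ki + PNa*Nai + PCl*Clo))
Numer = 8.1, Denom = 200.28
Vm = -85.73 mV


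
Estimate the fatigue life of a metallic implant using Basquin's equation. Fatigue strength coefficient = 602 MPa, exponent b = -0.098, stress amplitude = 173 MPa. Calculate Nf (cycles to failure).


sigma_a = sigma_f' * (2Nf)^b
2Nf = (sigma_a/sigma_f')^(1/b)
2Nf = (173/602)^(1/-0.098)
2Nf = 335756.45
Nf = 1.679e+05


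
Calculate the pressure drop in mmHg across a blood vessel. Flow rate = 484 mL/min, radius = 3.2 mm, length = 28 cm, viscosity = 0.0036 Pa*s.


dP = 8*mu*L*Q / (pi*r^4)
Q = 484 mL/min = 8.06667e-06 m^3/s
dP = 197.467 Pa = 197.467 / 133.322 mmHg = 1.481 mmHg


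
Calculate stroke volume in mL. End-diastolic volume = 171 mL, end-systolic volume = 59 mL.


SV = EDV - ESV
SV = 171 - 59
SV = 112 mL


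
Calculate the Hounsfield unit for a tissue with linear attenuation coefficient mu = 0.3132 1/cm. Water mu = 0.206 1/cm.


HU = ((mu_tissue - mu_water) / mu_water) * 1000
HU = ((0.3132 - 0.206) / 0.206) * 1000
HU = 520.4


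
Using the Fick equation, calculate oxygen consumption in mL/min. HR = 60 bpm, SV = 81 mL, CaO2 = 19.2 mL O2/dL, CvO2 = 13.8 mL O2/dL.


CO = HR*SV = 60*81/1000 = 4.86 L/min
a-v O2 diff = 19.2 - 13.8 = 5.4 mL/dL
VO2 = CO * (CaO2-CvO2) * 10 dL/L
VO2 = 4.86 * 5.4 * 10
VO2 = 262.4 mL/min


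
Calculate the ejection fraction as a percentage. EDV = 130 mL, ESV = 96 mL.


SV = EDV - ESV = 130 - 96 = 34 mL
EF = SV/EDV * 100 = 34/130 * 100
EF = 26.15%


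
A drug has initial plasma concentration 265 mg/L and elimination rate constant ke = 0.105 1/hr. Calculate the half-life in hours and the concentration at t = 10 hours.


t_half = ln(2) / ke = 0.693147 / 0.105 = 6.601 hr
C(t) = C0 * exp(-ke*t) = 265 * exp(-0.105*10)
C(10) = 92.73 mg/L


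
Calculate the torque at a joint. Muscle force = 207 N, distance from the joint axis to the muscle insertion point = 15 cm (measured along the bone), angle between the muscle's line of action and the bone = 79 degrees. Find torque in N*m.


Torque = F * d * sin(theta)   (moment arm = d*sin(theta))
d = 15 cm = 0.15 m
Torque = 207 * 0.15 * sin(79)
Torque = 30.48 N*m


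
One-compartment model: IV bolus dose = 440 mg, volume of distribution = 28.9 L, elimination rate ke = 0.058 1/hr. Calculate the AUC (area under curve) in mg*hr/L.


C0 = Dose/Vd = 440/28.9 = 15.2249 mg/L
AUC = C0/ke = 15.2249/0.058
AUC = 262.5 mg*hr/L


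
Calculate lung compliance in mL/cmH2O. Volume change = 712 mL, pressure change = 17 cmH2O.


C = dV / dP
C = 712 / 17
C = 41.88 mL/cmH2O


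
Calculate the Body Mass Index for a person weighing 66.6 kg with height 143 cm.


BMI = weight / height^2
height = 143 cm = 1.43 m
BMI = 66.6 / 1.43^2
BMI = 32.57 kg/m^2


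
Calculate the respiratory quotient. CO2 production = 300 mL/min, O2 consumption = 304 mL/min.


RQ = VCO2 / VO2
RQ = 300 / 304
RQ = 0.9868


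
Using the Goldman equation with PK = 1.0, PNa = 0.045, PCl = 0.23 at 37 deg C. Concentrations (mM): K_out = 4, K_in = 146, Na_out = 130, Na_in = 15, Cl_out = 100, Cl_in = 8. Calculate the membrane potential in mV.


Vm = (RT/F)*ln((PK*Ko + PNa*Nao + PCl*Cli)/(PK*Ki + PNa*Nai + PCl*Clo))
Numer = 11.69, Denom = 169.675
Vm = -71.49 mV


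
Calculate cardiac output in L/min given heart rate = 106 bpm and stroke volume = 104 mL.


CO = HR * SV
CO = 106 * 104 / 1000
CO = 11.02 L/min


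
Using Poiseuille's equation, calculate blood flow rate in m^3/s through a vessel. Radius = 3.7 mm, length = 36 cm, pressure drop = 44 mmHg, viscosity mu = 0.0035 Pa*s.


Q = pi*r^4*dP / (8*mu*L)
r = 0.0037 m, L = 0.36 m
dP = 44 mmHg = 5866.168 Pa
Q = 3.4265e-04 m^3/s


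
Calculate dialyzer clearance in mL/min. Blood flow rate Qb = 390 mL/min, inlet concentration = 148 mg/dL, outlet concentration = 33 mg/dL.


K = Qb * (Cb_in - Cb_out) / Cb_in
K = 390 * (148 - 33) / 148
K = 303 mL/min


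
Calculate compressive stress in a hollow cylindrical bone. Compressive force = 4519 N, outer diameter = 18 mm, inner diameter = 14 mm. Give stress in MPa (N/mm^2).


A = pi*(r_o^2 - r_i^2)
r_o = 9 mm, r_i = 7 mm
A = 100.531 mm^2
sigma = F/A = 4519 / 100.531
sigma = 44.95 MPa


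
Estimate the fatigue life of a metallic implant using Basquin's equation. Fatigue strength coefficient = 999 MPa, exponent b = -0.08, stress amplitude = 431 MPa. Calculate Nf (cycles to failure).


sigma_a = sigma_f' * (2Nf)^b
2Nf = (sigma_a/sigma_f')^(1/b)
2Nf = (431/999)^(1/-0.08)
2Nf = 36610.253
Nf = 1.831e+04
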